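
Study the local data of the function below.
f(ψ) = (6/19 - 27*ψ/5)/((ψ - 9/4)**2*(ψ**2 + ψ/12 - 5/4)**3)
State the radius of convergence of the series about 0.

Denominator factor (ψ**2 + ψ/12 - 5/4)^3: discriminant 721/144, real irrational roots -1/24 + (1/24)*sqrt(721) and -1/24 - (1/24)*sqrt(721); poles of order 3, moduli -1/24 + (1/24)*sqrt(721) and 1/24 + (1/24)*sqrt(721).
Denominator factor (ψ - 9/4)^2: pole of order 2 at 9/4, modulus 9/4.
The radius of convergence is the smallest modulus among the singular points: -1/24 + (1/24)*sqrt(721).

The radius of convergence is -1/24 + (1/24)*sqrt(721).


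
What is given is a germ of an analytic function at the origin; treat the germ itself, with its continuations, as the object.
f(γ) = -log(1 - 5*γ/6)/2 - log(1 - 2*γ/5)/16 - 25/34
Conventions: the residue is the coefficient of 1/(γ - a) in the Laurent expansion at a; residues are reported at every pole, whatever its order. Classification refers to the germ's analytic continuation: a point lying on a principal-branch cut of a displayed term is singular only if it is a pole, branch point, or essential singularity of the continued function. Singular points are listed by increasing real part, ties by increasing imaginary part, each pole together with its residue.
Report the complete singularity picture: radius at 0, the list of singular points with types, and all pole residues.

Radius of convergence at 0: 6/5.
At 6/5: a logarithmic branch point.
At 5/2: a logarithmic branch point.

Branch term (-1/2)*log(1 - γ/(6/5)): its argument vanishes at γ = 6/5, a logarithmic branch point, modulus 6/5.
Branch term (-1/16)*log(1 - γ/(5/2)): its argument vanishes at γ = 5/2, a logarithmic branch point, modulus 5/2.
The radius of convergence is the smallest modulus among the singular points: 6/5.
List the singular points by increasing real part (a conjugate pair: the negative imaginary part first).


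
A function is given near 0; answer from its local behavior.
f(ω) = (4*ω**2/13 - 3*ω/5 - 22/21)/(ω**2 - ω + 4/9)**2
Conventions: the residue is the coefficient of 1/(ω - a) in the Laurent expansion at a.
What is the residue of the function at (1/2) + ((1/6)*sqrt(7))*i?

The factor ω**2 - ω + 4/9 splits as (ω - a)(ω - a') with a = (1/2) + ((1/6)*sqrt(7))*i, a' = (1/2) - ((1/6)*sqrt(7))*i. At the order-2 pole a set g(ω) = (ω - a)^2*f(ω) = [4*ω**2/13 - 3*ω/5 - 22/21] / (ω - a')^2.
Order-2 pole: residue = g'(a); g'((1/2) + ((1/6)*sqrt(7))*i) = ((29751/22295)*sqrt(7))*i, so the residue is ((29751/22295)*sqrt(7))*i.

The residue is ((29751/22295)*sqrt(7))*i.


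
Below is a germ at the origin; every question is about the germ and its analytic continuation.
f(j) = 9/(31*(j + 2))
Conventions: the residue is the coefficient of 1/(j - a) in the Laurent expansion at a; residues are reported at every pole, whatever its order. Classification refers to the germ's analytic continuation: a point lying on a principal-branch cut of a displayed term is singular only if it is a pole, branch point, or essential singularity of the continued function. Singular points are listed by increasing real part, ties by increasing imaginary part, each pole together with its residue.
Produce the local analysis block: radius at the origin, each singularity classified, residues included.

Radius of convergence at 0: 2.
At -2: a pole of order 1; residue 9/31.

Denominator factor (j + 2): pole of order 1 at -2, modulus 2.
The radius of convergence is the smallest modulus among the singular points: 2.
At the order-1 pole -2 set g(j) = (j - (-2))*f(j) = 9/31.
Simple pole: residue = g(a) at a = -2, which is 9/31.


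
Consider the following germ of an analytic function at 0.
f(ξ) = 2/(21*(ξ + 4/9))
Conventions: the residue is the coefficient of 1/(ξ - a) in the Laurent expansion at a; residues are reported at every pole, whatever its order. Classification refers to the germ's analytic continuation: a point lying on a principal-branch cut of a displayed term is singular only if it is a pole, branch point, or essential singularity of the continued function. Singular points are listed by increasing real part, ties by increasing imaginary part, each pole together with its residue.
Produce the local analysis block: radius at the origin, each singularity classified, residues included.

Denominator factor (ξ + 4/9): pole of order 1 at -4/9, modulus 4/9.
The radius of convergence is the smallest modulus among the singular points: 4/9.
At the order-1 pole -4/9 set g(ξ) = (ξ - (-4/9))*f(ξ) = 2/21.
Simple pole: residue = g(a) at a = -4/9, which is 2/21.

Radius of convergence at 0: 4/9.
At -4/9: a pole of order 1; residue 2/21.


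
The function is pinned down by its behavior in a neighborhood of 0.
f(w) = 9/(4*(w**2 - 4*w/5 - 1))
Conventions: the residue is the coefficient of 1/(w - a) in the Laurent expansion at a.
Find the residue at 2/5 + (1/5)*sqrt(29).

The residue is (45/232)*sqrt(29).

The factor w**2 - 4*w/5 - 1 splits as (w - a)(w - a') with a = 2/5 + (1/5)*sqrt(29), a' = 2/5 - (1/5)*sqrt(29). At the order-1 pole a set g(w) = (w - a)*f(w) = [9/4] / (w - a').
Simple pole: residue = g(a) at a = 2/5 + (1/5)*sqrt(29), which is (45/232)*sqrt(29).


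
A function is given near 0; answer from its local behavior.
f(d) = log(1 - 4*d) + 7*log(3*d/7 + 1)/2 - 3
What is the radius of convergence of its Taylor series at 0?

The radius of convergence is 1/4.

Branch term (7/2)*log(1 - d/(-7/3)): its argument vanishes at d = -7/3, a logarithmic branch point, modulus 7/3.
Branch term (1)*log(1 - d/(1/4)): its argument vanishes at d = 1/4, a logarithmic branch point, modulus 1/4.
The radius of convergence is the smallest modulus among the singular points: 1/4.


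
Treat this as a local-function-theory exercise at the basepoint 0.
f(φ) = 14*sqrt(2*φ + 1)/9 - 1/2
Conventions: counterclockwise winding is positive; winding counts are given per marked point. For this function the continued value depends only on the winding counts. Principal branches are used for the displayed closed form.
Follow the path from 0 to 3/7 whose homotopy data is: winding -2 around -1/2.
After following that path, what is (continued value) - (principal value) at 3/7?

The rational part is single-valued and drops out of the difference; each branch term changes only by its own monodromy.
(14/9)*sqrt(1 - φ/(-1/2)): winding -2 is even, the square root returns to the same sheet, contribution 0.
Summing the contributions at φ = 3/7 gives 0.

Continued minus principal equals 0.


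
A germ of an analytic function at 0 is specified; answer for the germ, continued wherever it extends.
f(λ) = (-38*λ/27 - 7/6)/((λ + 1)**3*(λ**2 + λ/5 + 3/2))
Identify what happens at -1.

The denominator factor λ + 1 vanishes at -1 and appears to the power 3; the numerator there equals 13/54, nonzero, and no other factor vanishes.
Hence a pole whose order is the multiplicity, 3.

The point is a pole of order 3.


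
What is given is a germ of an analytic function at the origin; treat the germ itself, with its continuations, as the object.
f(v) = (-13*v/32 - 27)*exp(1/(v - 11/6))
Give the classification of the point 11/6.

The point is an essential singularity.

The exponent 1/(v - (11/6)) has a pole at 11/6, so exp(1/(v - (11/6))) takes every nonzero value near it: an essential singularity (not a pole of any order).


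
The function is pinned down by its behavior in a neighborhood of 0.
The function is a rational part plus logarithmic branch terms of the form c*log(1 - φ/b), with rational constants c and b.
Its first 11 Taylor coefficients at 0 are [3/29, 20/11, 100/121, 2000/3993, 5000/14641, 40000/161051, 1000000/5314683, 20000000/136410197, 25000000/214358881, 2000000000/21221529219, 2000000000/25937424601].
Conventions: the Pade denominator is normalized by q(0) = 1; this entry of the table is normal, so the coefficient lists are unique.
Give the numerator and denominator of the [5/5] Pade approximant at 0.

The Pade approximant has numerator coefficients [3/29, 505/319, -32800/10527, 659000/347391, -10940000/26749107, 19640000/882720531]; denominator coefficients [1, -25/11, 2000/1089, -2500/3993, 25000/307461, -25000/10146213].

Taylor coefficients needed (read off): a_0 = 3/29, a_1 = 20/11, a_2 = 100/121, a_3 = 2000/3993, a_4 = 5000/14641, a_5 = 40000/161051, a_6 = 1000000/5314683, a_7 = 20000000/136410197, a_8 = 25000000/214358881, a_9 = 2000000000/21221529219, a_10 = 2000000000/25937424601.
Write the denominator as Q(φ) = 1 + q1*φ + q2*φ^2 + q3*φ^3 + q4*φ^4 + q5*φ^5. Requiring Q*f - P = O(φ^11) with deg P <= 5 kills the coefficients of φ^6..φ^10 in Q*f:
  φ^6: a_6 + q1*a_5 + q2*a_4 + q3*a_3 + q4*a_2 + q5*a_1 = 0, i.e. 1000000/5314683 + (40000/161051)*q1 + (5000/14641)*q2 + (2000/3993)*q3 + (100/121)*q4 + (20/11)*q5 = 0.
  φ^7: a_7 + q1*a_6 + q2*a_5 + q3*a_4 + q4*a_3 + q5*a_2 = 0, i.e. 20000000/136410197 + (1000000/5314683)*q1 + (40000/161051)*q2 + (5000/14641)*q3 + (2000/3993)*q4 + (100/121)*q5 = 0.
  φ^8: a_8 + q1*a_7 + q2*a_6 + q3*a_5 + q4*a_4 + q5*a_3 = 0, i.e. 25000000/214358881 + (20000000/136410197)*q1 + (1000000/5314683)*q2 + (40000/161051)*q3 + (5000/14641)*q4 + (2000/3993)*q5 = 0.
  φ^9: a_9 + q1*a_8 + q2*a_7 + q3*a_6 + q4*a_5 + q5*a_4 = 0, i.e. 2000000000/21221529219 + (25000000/214358881)*q1 + (20000000/136410197)*q2 + (1000000/5314683)*q3 + (40000/161051)*q4 + (5000/14641)*q5 = 0.
  φ^10: a_10 + q1*a_9 + q2*a_8 + q3*a_7 + q4*a_6 + q5*a_5 = 0, i.e. 2000000000/25937424601 + (2000000000/21221529219)*q1 + (25000000/214358881)*q2 + (20000000/136410197)*q3 + (1000000/5314683)*q4 + (40000/161051)*q5 = 0.
Solving this linear system: q1 = -25/11, q2 = 2000/1089, q3 = -2500/3993, q4 = 25000/307461, q5 = -25000/10146213.
The numerator is Q*f truncated at degree 5: P0 = a_0 = 3/29; P1 = a_1 + q1*a_0 = 505/319; P2 = a_2 + q1*a_1 + q2*a_0 = -32800/10527; P3 = a_3 + q1*a_2 + q2*a_1 + q3*a_0 = 659000/347391; P4 = a_4 + q1*a_3 + q2*a_2 + q3*a_1 + q4*a_0 = -10940000/26749107; P5 = a_5 + q1*a_4 + q2*a_3 + q3*a_2 + q4*a_1 + q5*a_0 = 19640000/882720531.


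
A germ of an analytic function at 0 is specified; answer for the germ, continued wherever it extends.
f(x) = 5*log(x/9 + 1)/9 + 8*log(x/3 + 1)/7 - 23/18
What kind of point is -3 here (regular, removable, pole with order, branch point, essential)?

The term (8/7)*log(1 - x/(-3)) has argument 1 - -3/(-3) = 0 at -3: a logarithmic (infinitely-sheeted) branch point; the remaining terms are analytic or single-valued there.

The point is a logarithmic branch point.


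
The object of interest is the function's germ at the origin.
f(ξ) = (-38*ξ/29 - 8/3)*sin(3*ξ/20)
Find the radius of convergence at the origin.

The factor sin(3*ξ/20) is entire and contributes no finite singular point.
The polynomial part has no poles.
No finite singular points: the Taylor series at 0 converges everywhere.

The radius of convergence is infinite.


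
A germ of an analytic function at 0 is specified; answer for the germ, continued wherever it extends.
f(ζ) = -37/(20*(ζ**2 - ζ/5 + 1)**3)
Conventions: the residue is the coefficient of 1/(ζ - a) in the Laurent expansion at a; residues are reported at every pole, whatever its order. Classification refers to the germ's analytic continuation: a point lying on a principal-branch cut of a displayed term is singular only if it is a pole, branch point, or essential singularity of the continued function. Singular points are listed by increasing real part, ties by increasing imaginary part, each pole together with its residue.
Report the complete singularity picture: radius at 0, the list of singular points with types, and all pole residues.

Radius of convergence at 0: 1.
At (1/10) - ((3/10)*sqrt(11))*i: a pole of order 3; residue -((23125/215622)*sqrt(11))*i.
At (1/10) + ((3/10)*sqrt(11))*i: a pole of order 3; residue ((23125/215622)*sqrt(11))*i.

Denominator factor (ζ**2 - ζ/5 + 1)^3: discriminant -99/25, complex-conjugate roots (1/10) + ((3/10)*sqrt(11))*i and (1/10) - ((3/10)*sqrt(11))*i; poles of order 3, moduli 1 and 1.
The radius of convergence is the smallest modulus among the singular points: 1.
The factor ζ**2 - ζ/5 + 1 splits as (ζ - a)(ζ - a') with a = (1/10) - ((3/10)*sqrt(11))*i, a' = (1/10) + ((3/10)*sqrt(11))*i. At the order-3 pole a set g(ζ) = (ζ - a)^3*f(ζ) = [-37/20] / (ζ - a')^3.
Order-3 pole: residue = g''(a)/2; g''((1/10) - ((3/10)*sqrt(11))*i) = -((23125/107811)*sqrt(11))*i, so the residue is -((23125/215622)*sqrt(11))*i.
The factor ζ**2 - ζ/5 + 1 splits as (ζ - a)(ζ - a') with a = (1/10) + ((3/10)*sqrt(11))*i, a' = (1/10) - ((3/10)*sqrt(11))*i. At the order-3 pole a set g(ζ) = (ζ - a)^3*f(ζ) = [-37/20] / (ζ - a')^3.
Order-3 pole: residue = g''(a)/2; g''((1/10) + ((3/10)*sqrt(11))*i) = ((23125/107811)*sqrt(11))*i, so the residue is ((23125/215622)*sqrt(11))*i.
List the singular points by increasing real part (a conjugate pair: the negative imaginary part first).


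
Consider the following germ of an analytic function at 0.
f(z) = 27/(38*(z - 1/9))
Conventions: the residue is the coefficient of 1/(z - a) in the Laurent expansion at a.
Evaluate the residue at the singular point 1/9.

At the order-1 pole 1/9 set g(z) = (z - (1/9))*f(z) = 27/38.
Simple pole: residue = g(a) at a = 1/9, which is 27/38.

The residue is 27/38.


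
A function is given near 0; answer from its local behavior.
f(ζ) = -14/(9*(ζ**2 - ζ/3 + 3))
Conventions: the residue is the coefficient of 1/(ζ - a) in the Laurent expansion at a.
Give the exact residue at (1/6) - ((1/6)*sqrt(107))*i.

The factor ζ**2 - ζ/3 + 3 splits as (ζ - a)(ζ - a') with a = (1/6) - ((1/6)*sqrt(107))*i, a' = (1/6) + ((1/6)*sqrt(107))*i. At the order-1 pole a set g(ζ) = (ζ - a)*f(ζ) = [-14/9] / (ζ - a').
Simple pole: residue = g(a) at a = (1/6) - ((1/6)*sqrt(107))*i, which is -((14/321)*sqrt(107))*i.

The residue is -((14/321)*sqrt(107))*i.


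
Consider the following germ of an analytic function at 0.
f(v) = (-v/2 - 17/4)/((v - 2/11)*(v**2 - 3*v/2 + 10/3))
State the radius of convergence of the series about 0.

Denominator factor (v - 2/11): pole of order 1 at 2/11, modulus 2/11.
Denominator factor (v**2 - 3*v/2 + 10/3): discriminant -133/12, complex-conjugate roots (3/4) + ((1/12)*sqrt(399))*i and (3/4) - ((1/12)*sqrt(399))*i; poles of order 1, moduli (1/3)*sqrt(30) and (1/3)*sqrt(30).
The radius of convergence is the smallest modulus among the singular points: 2/11.

The radius of convergence is 2/11.


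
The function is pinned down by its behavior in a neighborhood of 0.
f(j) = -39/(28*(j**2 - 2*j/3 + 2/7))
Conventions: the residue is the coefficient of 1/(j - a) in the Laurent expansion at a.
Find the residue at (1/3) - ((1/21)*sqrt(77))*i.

The factor j**2 - 2*j/3 + 2/7 splits as (j - a)(j - a') with a = (1/3) - ((1/21)*sqrt(77))*i, a' = (1/3) + ((1/21)*sqrt(77))*i. At the order-1 pole a set g(j) = (j - a)*f(j) = [-39/28] / (j - a').
Simple pole: residue = g(a) at a = (1/3) - ((1/21)*sqrt(77))*i, which is -((117/616)*sqrt(77))*i.

The residue is -((117/616)*sqrt(77))*i.


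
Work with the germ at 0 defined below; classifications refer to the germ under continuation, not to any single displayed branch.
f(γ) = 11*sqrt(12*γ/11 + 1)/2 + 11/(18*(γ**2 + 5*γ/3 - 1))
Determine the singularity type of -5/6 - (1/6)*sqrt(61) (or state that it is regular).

The point is a pole of order 1.

The denominator factor γ**2 + 5*γ/3 - 1 vanishes at -5/6 - (1/6)*sqrt(61) and appears to the power 1; the numerator there equals 11/18, nonzero, and no other factor vanishes.
The branch terms are analytic at this point.
Hence a pole whose order is the multiplicity, 1.


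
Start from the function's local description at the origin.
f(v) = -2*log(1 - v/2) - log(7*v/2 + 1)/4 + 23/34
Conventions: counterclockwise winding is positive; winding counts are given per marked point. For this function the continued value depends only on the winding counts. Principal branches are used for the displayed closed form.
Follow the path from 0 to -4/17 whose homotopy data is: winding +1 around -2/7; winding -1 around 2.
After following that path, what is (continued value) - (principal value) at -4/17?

The rational part is single-valued and drops out of the difference; each branch term changes only by its own monodromy.
(-2)*log(1 - v/(2)): each positive loop around 2 adds 2*pi*i to the log, so winding -1 contributes (-2)*(-1)*2*pi*i = (4)*pi*i.
(-1/4)*log(1 - v/(-2/7)): each positive loop around -2/7 adds 2*pi*i to the log, so winding +1 contributes (-1/4)*(1)*2*pi*i = -(1/2)*pi*i.
Summing the contributions at v = -4/17 gives (7/2)*pi*i.

Continued minus principal equals (7/2)*pi*i.


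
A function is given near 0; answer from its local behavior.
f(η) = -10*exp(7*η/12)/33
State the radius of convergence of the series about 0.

The radius of convergence is infinite.

The factor exp(7*η/12) is entire and contributes no finite singular point.
The polynomial part has no poles.
No finite singular points: the Taylor series at 0 converges everywhere.


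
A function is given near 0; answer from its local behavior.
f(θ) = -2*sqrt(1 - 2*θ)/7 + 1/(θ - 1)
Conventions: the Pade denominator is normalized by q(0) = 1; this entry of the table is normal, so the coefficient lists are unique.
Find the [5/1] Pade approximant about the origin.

The Pade approximant has numerator coefficients [-9/7, 5/14, -11/42, -1/7, -3/28, -11/168]; denominator coefficients [1, -5/6].

Taylor coefficients needed (expand at 0): a_0 = -9/7, a_1 = -5/7, a_2 = -6/7, a_3 = -6/7, a_4 = -23/28, a_5 = -3/4, a_6 = -5/8.
Write the denominator as Q(θ) = 1 + q1*θ. Requiring Q*f - P = O(θ^7) with deg P <= 5 kills the coefficients of θ^6..θ^6 in Q*f:
  θ^6: a_6 + q1*a_5 = 0, i.e. -5/8 + (-3/4)*q1 = 0.
Solving this linear system: q1 = -5/6.
The numerator is Q*f truncated at degree 5: P0 = a_0 = -9/7; P1 = a_1 + q1*a_0 = 5/14; P2 = a_2 + q1*a_1 = -11/42; P3 = a_3 + q1*a_2 = -1/7; P4 = a_4 + q1*a_3 = -3/28; P5 = a_5 + q1*a_4 = -11/168.


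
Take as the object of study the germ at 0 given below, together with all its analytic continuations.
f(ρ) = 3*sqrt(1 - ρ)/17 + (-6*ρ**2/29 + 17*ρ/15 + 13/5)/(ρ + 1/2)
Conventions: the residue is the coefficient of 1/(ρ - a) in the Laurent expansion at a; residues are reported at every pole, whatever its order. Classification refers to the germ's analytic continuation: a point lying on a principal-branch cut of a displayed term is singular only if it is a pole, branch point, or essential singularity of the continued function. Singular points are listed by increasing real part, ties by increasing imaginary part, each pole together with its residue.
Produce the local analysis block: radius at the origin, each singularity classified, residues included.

Denominator factor (ρ + 1/2): pole of order 1 at -1/2, modulus 1/2.
Branch term (3/17)*sqrt(1 - ρ/(1)): its argument vanishes at ρ = 1, a square-root branch point, modulus 1.
The radius of convergence is the smallest modulus among the singular points: 1/2.
The branch term is analytic at -1/2 and contributes nothing to the residue; only the rational part matters.
At the order-1 pole -1/2 set g(ρ) = (ρ - (-1/2))*(rational part) = -6*ρ**2/29 + 17*ρ/15 + 13/5.
Simple pole: residue = g(a) at a = -1/2, which is 862/435.
List the singular points by increasing real part (a conjugate pair: the negative imaginary part first).

Radius of convergence at 0: 1/2.
At -1/2: a pole of order 1; residue 862/435.
At 1: an algebraic (square-root) branch point.


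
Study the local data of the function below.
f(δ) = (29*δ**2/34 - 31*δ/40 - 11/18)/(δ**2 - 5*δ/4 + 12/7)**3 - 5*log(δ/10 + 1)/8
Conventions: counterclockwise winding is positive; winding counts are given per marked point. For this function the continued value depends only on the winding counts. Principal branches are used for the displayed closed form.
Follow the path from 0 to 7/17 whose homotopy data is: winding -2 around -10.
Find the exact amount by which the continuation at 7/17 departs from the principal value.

The rational part is single-valued and drops out of the difference; each branch term changes only by its own monodromy.
(-5/8)*log(1 - δ/(-10)): each positive loop around -10 adds 2*pi*i to the log, so winding -2 contributes (-5/8)*(-2)*2*pi*i = (5/2)*pi*i.
Summing the contributions at δ = 7/17 gives (5/2)*pi*i.

Continued minus principal equals (5/2)*pi*i.


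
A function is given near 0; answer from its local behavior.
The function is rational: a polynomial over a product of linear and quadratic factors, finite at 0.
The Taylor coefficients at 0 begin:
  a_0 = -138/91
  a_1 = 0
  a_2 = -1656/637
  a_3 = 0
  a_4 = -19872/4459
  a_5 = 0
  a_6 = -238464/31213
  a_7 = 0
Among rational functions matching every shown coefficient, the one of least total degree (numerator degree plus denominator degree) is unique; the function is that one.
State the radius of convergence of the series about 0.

The radius of convergence is (1/6)*sqrt(21).

No rational of total degree below 2 reproduces all 8 coefficients; solving the [0/2] Pade equations on them gives f(α) = 23/(26*(α**2 - 7/12)), whose expansion matches every shown term.
Denominator factor (α**2 - 7/12): discriminant 7/3, real irrational roots (1/6)*sqrt(21) and -(1/6)*sqrt(21); poles of order 1, moduli (1/6)*sqrt(21) and (1/6)*sqrt(21).
The radius of convergence is the smallest modulus among the singular points: (1/6)*sqrt(21).


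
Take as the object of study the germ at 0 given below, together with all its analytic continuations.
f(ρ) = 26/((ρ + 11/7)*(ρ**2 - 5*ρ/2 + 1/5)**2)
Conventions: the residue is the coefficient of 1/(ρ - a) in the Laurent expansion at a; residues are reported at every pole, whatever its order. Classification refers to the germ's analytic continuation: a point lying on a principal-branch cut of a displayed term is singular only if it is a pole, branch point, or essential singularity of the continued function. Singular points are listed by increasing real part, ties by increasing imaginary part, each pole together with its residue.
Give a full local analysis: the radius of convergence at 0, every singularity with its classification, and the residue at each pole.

Radius of convergence at 0: 5/4 - (1/20)*sqrt(545).
At -11/7: a pole of order 1; residue 6242600/10452289.
At 5/4 - (1/20)*sqrt(545): a pole of order 2; residue -3121300/10452289 + (5457169900/124183645609)*sqrt(545).
At 5/4 + (1/20)*sqrt(545): a pole of order 2; residue -3121300/10452289 - (5457169900/124183645609)*sqrt(545).


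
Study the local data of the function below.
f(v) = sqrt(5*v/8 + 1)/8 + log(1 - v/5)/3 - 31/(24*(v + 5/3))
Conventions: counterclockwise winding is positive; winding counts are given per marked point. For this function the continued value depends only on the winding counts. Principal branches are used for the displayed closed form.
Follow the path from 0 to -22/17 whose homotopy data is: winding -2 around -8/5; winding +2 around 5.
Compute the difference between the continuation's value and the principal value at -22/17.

Continued minus principal equals (4/3)*pi*i.

The rational part is single-valued and drops out of the difference; each branch term changes only by its own monodromy.
(1/3)*log(1 - v/(5)): each positive loop around 5 adds 2*pi*i to the log, so winding +2 contributes (1/3)*(2)*2*pi*i = (4/3)*pi*i.
(1/8)*sqrt(1 - v/(-8/5)): winding -2 is even, the square root returns to the same sheet, contribution 0.
Summing the contributions at v = -22/17 gives (4/3)*pi*i.


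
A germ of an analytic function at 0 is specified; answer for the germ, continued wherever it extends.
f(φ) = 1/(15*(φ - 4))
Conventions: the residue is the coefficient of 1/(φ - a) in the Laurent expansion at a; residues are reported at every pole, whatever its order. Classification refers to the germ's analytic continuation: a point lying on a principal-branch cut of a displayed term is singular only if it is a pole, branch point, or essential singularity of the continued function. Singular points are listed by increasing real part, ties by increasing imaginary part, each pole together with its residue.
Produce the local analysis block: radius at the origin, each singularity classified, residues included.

Denominator factor (φ - 4): pole of order 1 at 4, modulus 4.
The radius of convergence is the smallest modulus among the singular points: 4.
At the order-1 pole 4 set g(φ) = (φ - (4))*f(φ) = 1/15.
Simple pole: residue = g(a) at a = 4, which is 1/15.

Radius of convergence at 0: 4.
At 4: a pole of order 1; residue 1/15.


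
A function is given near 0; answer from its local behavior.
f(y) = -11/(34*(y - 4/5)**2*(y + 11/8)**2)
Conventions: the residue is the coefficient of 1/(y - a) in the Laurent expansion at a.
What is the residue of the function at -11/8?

At the order-2 pole -11/8 set g(y) = (y - (-11/8))^2*f(y) = -11/(34*(y - 4/5)**2).
Order-2 pole: residue = g'(a); g'(-11/8) = -704000/11194551, so the residue is -704000/11194551.

The residue is -704000/11194551.


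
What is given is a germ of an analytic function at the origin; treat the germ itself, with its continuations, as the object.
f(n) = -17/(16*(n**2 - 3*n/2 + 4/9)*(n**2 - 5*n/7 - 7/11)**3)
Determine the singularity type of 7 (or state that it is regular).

The point is a regular point.

Denominator factors: n**2 - 5*n/7 - 7/11 = 477/11 at n = 7; n**2 - 3*n/2 + 4/9 = 701/18 at n = 7 — none vanishes.
So the germ continues analytically to 7.


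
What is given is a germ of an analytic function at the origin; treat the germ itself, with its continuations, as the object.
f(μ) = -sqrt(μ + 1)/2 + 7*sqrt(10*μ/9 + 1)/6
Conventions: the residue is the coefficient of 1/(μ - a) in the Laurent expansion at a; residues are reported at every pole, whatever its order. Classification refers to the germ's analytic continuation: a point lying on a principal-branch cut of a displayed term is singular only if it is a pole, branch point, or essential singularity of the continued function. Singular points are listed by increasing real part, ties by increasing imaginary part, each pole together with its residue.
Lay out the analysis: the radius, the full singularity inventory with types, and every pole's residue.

Radius of convergence at 0: 9/10.
At -1: an algebraic (square-root) branch point.
At -9/10: an algebraic (square-root) branch point.

Branch term (-1/2)*sqrt(1 - μ/(-1)): its argument vanishes at μ = -1, a square-root branch point, modulus 1.
Branch term (7/6)*sqrt(1 - μ/(-9/10)): its argument vanishes at μ = -9/10, a square-root branch point, modulus 9/10.
The radius of convergence is the smallest modulus among the singular points: 9/10.
List the singular points by increasing real part (a conjugate pair: the negative imaginary part first).


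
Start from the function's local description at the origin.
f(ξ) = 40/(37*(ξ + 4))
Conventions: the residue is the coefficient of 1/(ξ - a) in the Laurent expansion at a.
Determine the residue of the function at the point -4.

At the order-1 pole -4 set g(ξ) = (ξ - (-4))*f(ξ) = 40/37.
Simple pole: residue = g(a) at a = -4, which is 40/37.

The residue is 40/37.


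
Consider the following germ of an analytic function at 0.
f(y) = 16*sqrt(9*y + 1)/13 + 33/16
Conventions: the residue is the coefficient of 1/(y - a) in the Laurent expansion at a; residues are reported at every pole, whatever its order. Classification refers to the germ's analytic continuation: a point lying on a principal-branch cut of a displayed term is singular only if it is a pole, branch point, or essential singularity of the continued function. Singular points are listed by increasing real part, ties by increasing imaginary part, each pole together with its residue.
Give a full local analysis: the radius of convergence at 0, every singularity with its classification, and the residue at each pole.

Radius of convergence at 0: 1/9.
At -1/9: an algebraic (square-root) branch point.

Branch term (16/13)*sqrt(1 - y/(-1/9)): its argument vanishes at y = -1/9, a square-root branch point, modulus 1/9.
The radius of convergence is the smallest modulus among the singular points: 1/9.


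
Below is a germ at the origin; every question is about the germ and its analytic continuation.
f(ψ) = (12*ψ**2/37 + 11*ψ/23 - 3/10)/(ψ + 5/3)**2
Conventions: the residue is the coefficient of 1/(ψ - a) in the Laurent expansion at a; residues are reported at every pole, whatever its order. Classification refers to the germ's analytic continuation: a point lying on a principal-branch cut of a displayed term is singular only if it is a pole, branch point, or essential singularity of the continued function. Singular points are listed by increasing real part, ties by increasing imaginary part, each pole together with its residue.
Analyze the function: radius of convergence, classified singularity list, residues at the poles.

Radius of convergence at 0: 5/3.
At -5/3: a pole of order 2; residue -513/851.

Denominator factor (ψ + 5/3)^2: pole of order 2 at -5/3, modulus 5/3.
The radius of convergence is the smallest modulus among the singular points: 5/3.
At the order-2 pole -5/3 set g(ψ) = (ψ - (-5/3))^2*f(ψ) = 12*ψ**2/37 + 11*ψ/23 - 3/10.
Order-2 pole: residue = g'(a); g'(-5/3) = -513/851, so the residue is -513/851.


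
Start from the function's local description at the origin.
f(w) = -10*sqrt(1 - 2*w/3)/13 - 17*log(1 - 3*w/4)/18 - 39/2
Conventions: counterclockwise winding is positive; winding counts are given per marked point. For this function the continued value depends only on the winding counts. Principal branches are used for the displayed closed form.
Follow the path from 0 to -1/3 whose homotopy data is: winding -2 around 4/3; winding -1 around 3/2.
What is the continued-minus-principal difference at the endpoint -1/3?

Continued minus principal equals ((20/39)*sqrt(11)) + ((34/9)*pi)*i.

The rational part is single-valued and drops out of the difference; each branch term changes only by its own monodromy.
(-10/13)*sqrt(1 - w/(3/2)): winding -1 is odd, the square root flips sign, contributing -2*(-10/13)*sqrt(1 - (-1/3)/(3/2)) = -2*(-10/13)*sqrt(11/9) = (20/39)*sqrt(11).
(-17/18)*log(1 - w/(4/3)): each positive loop around 4/3 adds 2*pi*i to the log, so winding -2 contributes (-17/18)*(-2)*2*pi*i = (34/9)*pi*i.
Summing the contributions at w = -1/3 gives ((20/39)*sqrt(11)) + ((34/9)*pi)*i.


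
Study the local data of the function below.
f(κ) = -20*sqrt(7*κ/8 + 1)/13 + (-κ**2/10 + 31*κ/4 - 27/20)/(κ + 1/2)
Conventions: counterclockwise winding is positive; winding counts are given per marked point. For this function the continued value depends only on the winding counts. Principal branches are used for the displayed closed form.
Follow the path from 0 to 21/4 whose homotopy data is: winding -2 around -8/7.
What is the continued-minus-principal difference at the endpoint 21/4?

Continued minus principal equals 0.

The rational part is single-valued and drops out of the difference; each branch term changes only by its own monodromy.
(-20/13)*sqrt(1 - κ/(-8/7)): winding -2 is even, the square root returns to the same sheet, contribution 0.
Summing the contributions at κ = 21/4 gives 0.


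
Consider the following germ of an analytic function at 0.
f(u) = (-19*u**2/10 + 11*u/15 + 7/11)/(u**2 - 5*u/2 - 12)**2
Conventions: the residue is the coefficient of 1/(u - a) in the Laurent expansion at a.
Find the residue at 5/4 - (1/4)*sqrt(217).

The residue is (64292/7769685)*sqrt(217).


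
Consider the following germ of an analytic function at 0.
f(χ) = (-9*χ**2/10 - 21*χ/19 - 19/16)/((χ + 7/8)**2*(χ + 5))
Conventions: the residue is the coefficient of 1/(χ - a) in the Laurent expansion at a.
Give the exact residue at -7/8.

The residue is 34621/206910.

At the order-2 pole -7/8 set g(χ) = (χ - (-7/8))^2*f(χ) = (-9*χ**2/10 - 21*χ/19 - 19/16)/(χ + 5).
Order-2 pole: residue = g'(a); g'(-7/8) = 34621/206910, so the residue is 34621/206910.


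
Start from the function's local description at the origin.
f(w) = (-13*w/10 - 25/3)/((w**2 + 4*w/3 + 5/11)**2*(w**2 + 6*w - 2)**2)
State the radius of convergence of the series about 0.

Denominator factor (w**2 + 4*w/3 + 5/11)^2: discriminant -4/99, complex-conjugate roots (-2/3) + ((1/33)*sqrt(11))*i and (-2/3) - ((1/33)*sqrt(11))*i; poles of order 2, moduli (1/11)*sqrt(55) and (1/11)*sqrt(55).
Denominator factor (w**2 + 6*w - 2)^2: discriminant 44, real irrational roots -3 + sqrt(11) and -3 - sqrt(11); poles of order 2, moduli -3 + sqrt(11) and 3 + sqrt(11).
The radius of convergence is the smallest modulus among the singular points: -3 + sqrt(11).

The radius of convergence is -3 + sqrt(11).


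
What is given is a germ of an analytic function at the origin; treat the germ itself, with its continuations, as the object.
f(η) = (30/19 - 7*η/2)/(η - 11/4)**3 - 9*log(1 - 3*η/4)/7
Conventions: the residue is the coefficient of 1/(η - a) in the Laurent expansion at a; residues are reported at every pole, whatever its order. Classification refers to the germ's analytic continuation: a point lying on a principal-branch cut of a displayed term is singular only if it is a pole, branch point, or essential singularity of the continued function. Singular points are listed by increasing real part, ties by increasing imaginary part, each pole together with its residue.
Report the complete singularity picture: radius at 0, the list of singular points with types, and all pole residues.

Denominator factor (η - 11/4)^3: pole of order 3 at 11/4, modulus 11/4.
Branch term (-9/7)*log(1 - η/(4/3)): its argument vanishes at η = 4/3, a logarithmic branch point, modulus 4/3.
The radius of convergence is the smallest modulus among the singular points: 4/3.
The branch term is analytic at 11/4 and contributes nothing to the residue; only the rational part matters.
At the order-3 pole 11/4 set g(η) = (η - (11/4))^3*(rational part) = 30/19 - 7*η/2.
Order-3 pole: residue = g''(a)/2; g''(11/4) = 0, so the residue is 0.
List the singular points by increasing real part (a conjugate pair: the negative imaginary part first).

Radius of convergence at 0: 4/3.
At 4/3: a logarithmic branch point.
At 11/4: a pole of order 3; residue 0.


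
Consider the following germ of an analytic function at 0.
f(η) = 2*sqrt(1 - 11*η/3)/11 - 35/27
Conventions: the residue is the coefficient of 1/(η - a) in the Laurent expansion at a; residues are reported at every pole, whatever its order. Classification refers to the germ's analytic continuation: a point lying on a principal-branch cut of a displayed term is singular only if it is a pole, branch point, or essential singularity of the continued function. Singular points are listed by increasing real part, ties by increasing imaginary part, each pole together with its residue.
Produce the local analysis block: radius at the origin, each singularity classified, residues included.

Branch term (2/11)*sqrt(1 - η/(3/11)): its argument vanishes at η = 3/11, a square-root branch point, modulus 3/11.
The radius of convergence is the smallest modulus among the singular points: 3/11.

Radius of convergence at 0: 3/11.
At 3/11: an algebraic (square-root) branch point.


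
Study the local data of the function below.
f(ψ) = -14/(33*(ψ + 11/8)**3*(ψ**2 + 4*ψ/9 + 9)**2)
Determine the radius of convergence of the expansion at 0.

The radius of convergence is 11/8.

Denominator factor (ψ**2 + 4*ψ/9 + 9)^2: discriminant -2900/81, complex-conjugate roots (-2/9) + ((5/9)*sqrt(29))*i and (-2/9) - ((5/9)*sqrt(29))*i; poles of order 2, moduli 3 and 3.
Denominator factor (ψ + 11/8)^3: pole of order 3 at -11/8, modulus 11/8.
The radius of convergence is the smallest modulus among the singular points: 11/8.


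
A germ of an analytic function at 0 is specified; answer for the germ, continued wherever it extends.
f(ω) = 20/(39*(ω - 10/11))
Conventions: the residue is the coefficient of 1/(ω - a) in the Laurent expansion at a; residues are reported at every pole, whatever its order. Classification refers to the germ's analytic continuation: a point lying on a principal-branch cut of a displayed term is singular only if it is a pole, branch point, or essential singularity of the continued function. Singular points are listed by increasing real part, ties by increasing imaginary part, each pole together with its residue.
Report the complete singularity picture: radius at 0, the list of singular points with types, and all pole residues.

Radius of convergence at 0: 10/11.
At 10/11: a pole of order 1; residue 20/39.

Denominator factor (ω - 10/11): pole of order 1 at 10/11, modulus 10/11.
The radius of convergence is the smallest modulus among the singular points: 10/11.
At the order-1 pole 10/11 set g(ω) = (ω - (10/11))*f(ω) = 20/39.
Simple pole: residue = g(a) at a = 10/11, which is 20/39.


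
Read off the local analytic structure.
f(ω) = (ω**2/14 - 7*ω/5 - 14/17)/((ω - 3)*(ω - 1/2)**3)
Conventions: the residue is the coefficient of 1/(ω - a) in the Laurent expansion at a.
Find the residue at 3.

The residue is -20852/74375.

At the order-1 pole 3 set g(ω) = (ω - (3))*f(ω) = (ω**2/14 - 7*ω/5 - 14/17)/(ω - 1/2)**3.
Simple pole: residue = g(a) at a = 3, which is -20852/74375.


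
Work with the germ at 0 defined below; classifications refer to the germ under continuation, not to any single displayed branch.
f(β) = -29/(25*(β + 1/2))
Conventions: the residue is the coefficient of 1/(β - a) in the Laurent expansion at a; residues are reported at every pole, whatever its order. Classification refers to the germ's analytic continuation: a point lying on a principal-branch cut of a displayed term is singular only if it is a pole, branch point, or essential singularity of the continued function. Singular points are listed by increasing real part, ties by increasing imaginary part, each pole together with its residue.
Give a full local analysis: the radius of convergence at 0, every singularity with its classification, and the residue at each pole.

Radius of convergence at 0: 1/2.
At -1/2: a pole of order 1; residue -29/25.

Denominator factor (β + 1/2): pole of order 1 at -1/2, modulus 1/2.
The radius of convergence is the smallest modulus among the singular points: 1/2.
At the order-1 pole -1/2 set g(β) = (β - (-1/2))*f(β) = -29/25.
Simple pole: residue = g(a) at a = -1/2, which is -29/25.


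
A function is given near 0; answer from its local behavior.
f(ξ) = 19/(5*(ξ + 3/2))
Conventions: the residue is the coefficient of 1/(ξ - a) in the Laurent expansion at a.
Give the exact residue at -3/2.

The residue is 19/5.

At the order-1 pole -3/2 set g(ξ) = (ξ - (-3/2))*f(ξ) = 19/5.
Simple pole: residue = g(a) at a = -3/2, which is 19/5.


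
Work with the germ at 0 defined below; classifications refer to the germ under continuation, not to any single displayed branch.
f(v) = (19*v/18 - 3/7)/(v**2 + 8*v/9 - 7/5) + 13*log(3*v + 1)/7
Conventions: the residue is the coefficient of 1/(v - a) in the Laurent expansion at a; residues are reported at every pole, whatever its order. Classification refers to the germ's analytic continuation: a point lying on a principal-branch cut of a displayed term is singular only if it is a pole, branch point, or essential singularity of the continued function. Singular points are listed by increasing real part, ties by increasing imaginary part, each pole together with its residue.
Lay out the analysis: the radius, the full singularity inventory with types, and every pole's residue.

Radius of convergence at 0: 1/3.
At -4/9 - (1/45)*sqrt(3235): a pole of order 1; residue 19/36 + (509/81522)*sqrt(3235).
At -1/3: a logarithmic branch point.
At -4/9 + (1/45)*sqrt(3235): a pole of order 1; residue 19/36 - (509/81522)*sqrt(3235).

Denominator factor (v**2 + 8*v/9 - 7/5): discriminant 2588/405, real irrational roots -4/9 + (1/45)*sqrt(3235) and -4/9 - (1/45)*sqrt(3235); poles of order 1, moduli -4/9 + (1/45)*sqrt(3235) and 4/9 + (1/45)*sqrt(3235).
Branch term (13/7)*log(1 - v/(-1/3)): its argument vanishes at v = -1/3, a logarithmic branch point, modulus 1/3.
The radius of convergence is the smallest modulus among the singular points: 1/3.
The branch term is analytic at -4/9 - (1/45)*sqrt(3235) and contributes nothing to the residue; only the rational part matters.
The factor v**2 + 8*v/9 - 7/5 splits as (v - a)(v - a') with a = -4/9 - (1/45)*sqrt(3235), a' = -4/9 + (1/45)*sqrt(3235). At the order-1 pole a set g(v) = (v - a)*(rational part) = [19*v/18 - 3/7] / (v - a').
Simple pole: residue = g(a) at a = -4/9 - (1/45)*sqrt(3235), which is 19/36 + (509/81522)*sqrt(3235).
The branch term is analytic at -4/9 + (1/45)*sqrt(3235) and contributes nothing to the residue; only the rational part matters.
The factor v**2 + 8*v/9 - 7/5 splits as (v - a)(v - a') with a = -4/9 + (1/45)*sqrt(3235), a' = -4/9 - (1/45)*sqrt(3235). At the order-1 pole a set g(v) = (v - a)*(rational part) = [19*v/18 - 3/7] / (v - a').
Simple pole: residue = g(a) at a = -4/9 + (1/45)*sqrt(3235), which is 19/36 - (509/81522)*sqrt(3235).
List the singular points by increasing real part (a conjugate pair: the negative imaginary part first).
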